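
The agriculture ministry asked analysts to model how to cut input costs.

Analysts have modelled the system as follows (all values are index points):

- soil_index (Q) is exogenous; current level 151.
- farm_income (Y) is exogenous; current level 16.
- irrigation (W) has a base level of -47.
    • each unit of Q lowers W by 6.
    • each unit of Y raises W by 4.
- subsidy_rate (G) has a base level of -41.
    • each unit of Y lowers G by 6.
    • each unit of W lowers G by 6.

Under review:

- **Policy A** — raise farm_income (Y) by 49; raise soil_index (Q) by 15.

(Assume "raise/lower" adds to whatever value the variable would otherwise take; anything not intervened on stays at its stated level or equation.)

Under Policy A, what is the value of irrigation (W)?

Policy A (Y + 49, Q + 15):
  Q = 151 + 15 = 166
  Y = 16 + 49 = 65
  W = -47 − 6·166 + 4·65 = -783

-783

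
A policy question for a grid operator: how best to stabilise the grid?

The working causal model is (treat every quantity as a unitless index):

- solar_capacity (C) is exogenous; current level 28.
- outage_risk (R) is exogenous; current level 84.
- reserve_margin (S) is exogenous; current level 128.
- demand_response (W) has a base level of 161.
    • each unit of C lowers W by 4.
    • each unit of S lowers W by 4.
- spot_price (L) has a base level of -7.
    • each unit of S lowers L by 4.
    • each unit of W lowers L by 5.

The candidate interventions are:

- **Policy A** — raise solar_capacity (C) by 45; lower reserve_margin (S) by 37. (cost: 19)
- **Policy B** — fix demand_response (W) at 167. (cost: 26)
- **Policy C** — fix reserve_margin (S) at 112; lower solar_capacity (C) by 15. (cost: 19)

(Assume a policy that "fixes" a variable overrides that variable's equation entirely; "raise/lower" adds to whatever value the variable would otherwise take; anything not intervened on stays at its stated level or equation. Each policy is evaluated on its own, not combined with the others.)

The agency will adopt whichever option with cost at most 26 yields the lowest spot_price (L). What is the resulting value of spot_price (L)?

Policy A (C + 45, S − 37):
  C = 28 + 45 = 73
  S = 128 − 37 = 91
  W = 161 − 4·73 − 4·91 = -495
  L = -7 − 4·91 − 5·(-495) = 2104
Policy B (W := 167):
  C = 28
  S = 128
  W = 167
  L = -7 − 4·128 − 5·167 = -1354
Policy C (S := 112, C − 15):
  C = 28 − 15 = 13
  S = 112
  W = 161 − 4·13 − 4·112 = -339
  L = -7 − 4·112 − 5·(-339) = 1240
Comparing — Policy A: L=2104, Policy B: L=-1354, Policy C: L=1240. Lowest is -1354 (Policy B).

-1354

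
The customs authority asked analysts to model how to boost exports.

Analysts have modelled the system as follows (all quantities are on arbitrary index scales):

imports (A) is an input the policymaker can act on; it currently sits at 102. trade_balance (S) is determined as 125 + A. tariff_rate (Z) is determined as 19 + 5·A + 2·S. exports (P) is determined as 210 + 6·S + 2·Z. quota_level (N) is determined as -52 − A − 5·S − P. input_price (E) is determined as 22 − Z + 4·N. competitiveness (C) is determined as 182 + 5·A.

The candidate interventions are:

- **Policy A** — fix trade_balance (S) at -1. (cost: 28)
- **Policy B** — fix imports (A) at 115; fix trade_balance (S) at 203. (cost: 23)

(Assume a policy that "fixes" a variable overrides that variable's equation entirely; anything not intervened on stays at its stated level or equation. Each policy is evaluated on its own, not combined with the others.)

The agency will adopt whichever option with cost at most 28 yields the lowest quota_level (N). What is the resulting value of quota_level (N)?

Policy A (S := -1):
  A = 102
  S = -1
  Z = 19 + 5·102 + 2·(-1) = 527
  P = 210 + 6·(-1) + 2·527 = 1258
  N = -52 − 102 − 5·(-1) − 1258 = -1407
Policy B (A := 115, S := 203):
  A = 115
  S = 203
  Z = 19 + 5·115 + 2·203 = 1000
  P = 210 + 6·203 + 2·1000 = 3428
  N = -52 − 115 − 5·203 − 3428 = -4610
Comparing — Policy A: N=-1407, Policy B: N=-4610. Lowest is -4610 (Policy B).

-4610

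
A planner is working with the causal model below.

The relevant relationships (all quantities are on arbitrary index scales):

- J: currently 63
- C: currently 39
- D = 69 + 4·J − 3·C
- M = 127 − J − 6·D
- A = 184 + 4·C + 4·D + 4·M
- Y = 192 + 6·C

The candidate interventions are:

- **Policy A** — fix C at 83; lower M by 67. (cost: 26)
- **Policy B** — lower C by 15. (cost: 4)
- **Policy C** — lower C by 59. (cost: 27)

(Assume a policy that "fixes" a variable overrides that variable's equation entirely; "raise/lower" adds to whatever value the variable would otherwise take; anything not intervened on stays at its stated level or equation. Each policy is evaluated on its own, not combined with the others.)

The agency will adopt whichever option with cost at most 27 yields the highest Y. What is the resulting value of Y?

690

Policy A (C := 83, M − 67):
  C = 83
  Y = 192 + 6·83 = 690
Policy B (C − 15):
  C = 39 − 15 = 24
  Y = 192 + 6·24 = 336
Policy C (C − 59):
  C = 39 − 59 = -20
  Y = 192 + 6·(-20) = 72
Comparing — Policy A: Y=690, Policy B: Y=336, Policy C: Y=72. Highest is 690 (Policy A).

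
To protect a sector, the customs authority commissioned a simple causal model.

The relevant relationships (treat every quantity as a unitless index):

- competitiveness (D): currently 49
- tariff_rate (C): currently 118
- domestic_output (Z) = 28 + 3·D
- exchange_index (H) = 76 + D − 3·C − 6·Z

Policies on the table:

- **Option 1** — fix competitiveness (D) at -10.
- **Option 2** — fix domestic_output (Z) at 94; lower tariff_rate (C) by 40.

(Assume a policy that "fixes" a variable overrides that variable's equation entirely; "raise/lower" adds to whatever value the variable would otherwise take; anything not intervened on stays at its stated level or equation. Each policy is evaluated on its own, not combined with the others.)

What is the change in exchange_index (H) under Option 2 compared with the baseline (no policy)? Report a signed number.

606

Baseline:
  D = 49
  C = 118
  Z = 28 + 3·49 = 175
  H = 76 + 49 − 3·118 − 6·175 = -1279
Option 2 (Z := 94, C − 40):
  D = 49
  C = 118 − 40 = 78
  Z = 94
  H = 76 + 49 − 3·78 − 6·94 = -673
Change in H: -673 − (-1279) = 606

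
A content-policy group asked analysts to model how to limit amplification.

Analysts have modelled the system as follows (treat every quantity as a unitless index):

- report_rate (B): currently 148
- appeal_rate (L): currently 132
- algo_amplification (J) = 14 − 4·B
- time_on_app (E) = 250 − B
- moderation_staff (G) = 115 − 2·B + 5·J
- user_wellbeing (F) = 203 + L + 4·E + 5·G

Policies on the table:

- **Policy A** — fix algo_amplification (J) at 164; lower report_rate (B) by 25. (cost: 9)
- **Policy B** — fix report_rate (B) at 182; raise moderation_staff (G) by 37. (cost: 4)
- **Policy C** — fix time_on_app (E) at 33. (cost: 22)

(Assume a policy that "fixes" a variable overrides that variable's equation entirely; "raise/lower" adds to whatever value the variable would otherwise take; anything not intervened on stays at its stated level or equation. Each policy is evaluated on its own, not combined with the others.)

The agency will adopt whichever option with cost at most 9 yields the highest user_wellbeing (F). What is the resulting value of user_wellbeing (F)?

Policy A (J := 164, B − 25):
  B = 148 − 25 = 123
  L = 132
  J = 164
  E = 250 − 123 = 127
  G = 115 − 2·123 + 5·164 = 689
  F = 203 + 132 + 4·127 + 5·689 = 4288
Policy B (B := 182, G + 37):
  B = 182
  L = 132
  J = 14 − 4·182 = -714
  E = 250 − 182 = 68
  G = 115 − 2·182 + 5·(-714) (+37 from intervention) = -3782
  F = 203 + 132 + 4·68 + 5·(-3782) = -18303
Comparing — Policy A: F=4288, Policy B: F=-18303. Highest is 4288 (Policy A).

4288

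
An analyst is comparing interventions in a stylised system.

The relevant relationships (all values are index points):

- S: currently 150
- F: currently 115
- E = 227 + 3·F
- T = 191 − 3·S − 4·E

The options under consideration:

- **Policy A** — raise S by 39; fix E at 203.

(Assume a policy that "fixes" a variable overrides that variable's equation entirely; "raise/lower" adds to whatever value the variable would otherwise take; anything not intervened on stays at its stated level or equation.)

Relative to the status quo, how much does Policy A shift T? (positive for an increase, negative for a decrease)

Baseline:
  S = 150
  F = 115
  E = 227 + 3·115 = 572
  T = 191 − 3·150 − 4·572 = -2547
Policy A (S + 39, E := 203):
  S = 150 + 39 = 189
  F = 115
  E = 203
  T = 191 − 3·189 − 4·203 = -1188
Change in T: -1188 − (-2547) = 1359

1359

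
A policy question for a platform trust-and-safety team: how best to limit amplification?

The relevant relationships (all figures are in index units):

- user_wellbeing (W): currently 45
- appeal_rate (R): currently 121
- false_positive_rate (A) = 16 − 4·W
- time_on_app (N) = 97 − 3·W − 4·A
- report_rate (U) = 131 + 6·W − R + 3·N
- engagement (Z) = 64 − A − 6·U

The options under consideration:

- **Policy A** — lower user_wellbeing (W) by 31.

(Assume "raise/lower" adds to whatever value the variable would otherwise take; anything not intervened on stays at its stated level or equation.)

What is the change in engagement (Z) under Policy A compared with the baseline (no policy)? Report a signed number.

8246

Baseline:
  W = 45
  R = 121
  A = 16 − 4·45 = -164
  N = 97 − 3·45 − 4·(-164) = 618
  U = 131 + 6·45 − 121 + 3·618 = 2134
  Z = 64 − (-164) − 6·2134 = -12576
Policy A (W − 31):
  W = 45 − 31 = 14
  R = 121
  A = 16 − 4·14 = -40
  N = 97 − 3·14 − 4·(-40) = 215
  U = 131 + 6·14 − 121 + 3·215 = 739
  Z = 64 − (-40) − 6·739 = -4330
Change in Z: -4330 − (-12576) = 8246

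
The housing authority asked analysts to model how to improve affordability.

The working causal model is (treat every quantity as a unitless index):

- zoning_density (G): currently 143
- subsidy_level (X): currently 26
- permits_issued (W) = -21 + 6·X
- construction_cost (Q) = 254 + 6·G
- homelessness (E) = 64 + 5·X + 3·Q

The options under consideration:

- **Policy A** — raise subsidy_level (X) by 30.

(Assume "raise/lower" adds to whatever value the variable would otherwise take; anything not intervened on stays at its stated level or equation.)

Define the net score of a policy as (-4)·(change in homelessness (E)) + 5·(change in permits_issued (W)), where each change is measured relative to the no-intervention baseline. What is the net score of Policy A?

300

Baseline:
  G = 143
  X = 26
  W = -21 + 6·26 = 135
  Q = 254 + 6·143 = 1112
  E = 64 + 5·26 + 3·1112 = 3530
Policy A (X + 30):
  G = 143
  X = 26 + 30 = 56
  W = -21 + 6·56 = 315
  Q = 254 + 6·143 = 1112
  E = 64 + 5·56 + 3·1112 = 3680
ΔE = 3680 − 3530 = 150; ΔW = 315 − 135 = 180
Score = (-4)·150 + 5·180 = 300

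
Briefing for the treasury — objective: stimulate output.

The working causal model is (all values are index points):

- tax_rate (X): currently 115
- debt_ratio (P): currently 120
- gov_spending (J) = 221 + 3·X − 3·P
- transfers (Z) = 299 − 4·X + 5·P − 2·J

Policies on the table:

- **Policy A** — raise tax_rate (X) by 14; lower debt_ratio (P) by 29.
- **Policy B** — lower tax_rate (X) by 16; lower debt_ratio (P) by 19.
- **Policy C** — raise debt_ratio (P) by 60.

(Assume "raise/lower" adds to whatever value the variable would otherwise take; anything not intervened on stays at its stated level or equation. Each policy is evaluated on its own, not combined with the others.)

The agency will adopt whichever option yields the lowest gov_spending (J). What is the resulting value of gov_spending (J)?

Policy A (X + 14, P − 29):
  X = 115 + 14 = 129
  P = 120 − 29 = 91
  J = 221 + 3·129 − 3·91 = 335
Policy B (X − 16, P − 19):
  X = 115 − 16 = 99
  P = 120 − 19 = 101
  J = 221 + 3·99 − 3·101 = 215
Policy C (P + 60):
  X = 115
  P = 120 + 60 = 180
  J = 221 + 3·115 − 3·180 = 26
Comparing — Policy A: J=335, Policy B: J=215, Policy C: J=26. Lowest is 26 (Policy C).

26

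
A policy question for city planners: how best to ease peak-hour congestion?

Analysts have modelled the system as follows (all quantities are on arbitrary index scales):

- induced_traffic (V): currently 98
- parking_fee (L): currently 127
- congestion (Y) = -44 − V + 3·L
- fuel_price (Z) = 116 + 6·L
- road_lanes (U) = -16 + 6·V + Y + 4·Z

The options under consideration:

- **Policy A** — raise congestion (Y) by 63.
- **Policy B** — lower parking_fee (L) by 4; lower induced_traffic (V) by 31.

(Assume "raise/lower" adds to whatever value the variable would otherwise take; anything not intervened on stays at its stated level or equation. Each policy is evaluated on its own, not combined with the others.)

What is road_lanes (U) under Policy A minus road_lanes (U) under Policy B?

Policy A (Y + 63):
  V = 98
  L = 127
  Y = -44 − 98 + 3·127 (+63 from intervention) = 302
  Z = 116 + 6·127 = 878
  U = -16 + 6·98 + 302 + 4·878 = 4386
Policy B (L − 4, V − 31):
  V = 98 − 31 = 67
  L = 127 − 4 = 123
  Y = -44 − 67 + 3·123 = 258
  Z = 116 + 6·123 = 854
  U = -16 + 6·67 + 258 + 4·854 = 4060
U: 4386 − 4060 = 326

326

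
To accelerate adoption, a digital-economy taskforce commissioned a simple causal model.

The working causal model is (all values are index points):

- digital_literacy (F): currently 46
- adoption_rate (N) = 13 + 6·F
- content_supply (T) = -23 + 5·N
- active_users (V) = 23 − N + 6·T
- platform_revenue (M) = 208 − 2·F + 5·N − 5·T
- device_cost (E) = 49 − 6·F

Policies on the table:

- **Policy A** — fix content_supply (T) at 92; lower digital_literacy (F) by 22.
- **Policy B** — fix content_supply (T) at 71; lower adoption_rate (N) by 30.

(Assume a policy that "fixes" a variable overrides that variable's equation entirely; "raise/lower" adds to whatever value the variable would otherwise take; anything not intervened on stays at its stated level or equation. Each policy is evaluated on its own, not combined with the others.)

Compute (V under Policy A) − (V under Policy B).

228

Policy A (T := 92, F − 22):
  F = 46 − 22 = 24
  N = 13 + 6·24 = 157
  T = 92
  V = 23 − 157 + 6·92 = 418
Policy B (T := 71, N − 30):
  F = 46
  N = 13 + 6·46 (−30 from intervention) = 259
  T = 71
  V = 23 − 259 + 6·71 = 190
V: 418 − 190 = 228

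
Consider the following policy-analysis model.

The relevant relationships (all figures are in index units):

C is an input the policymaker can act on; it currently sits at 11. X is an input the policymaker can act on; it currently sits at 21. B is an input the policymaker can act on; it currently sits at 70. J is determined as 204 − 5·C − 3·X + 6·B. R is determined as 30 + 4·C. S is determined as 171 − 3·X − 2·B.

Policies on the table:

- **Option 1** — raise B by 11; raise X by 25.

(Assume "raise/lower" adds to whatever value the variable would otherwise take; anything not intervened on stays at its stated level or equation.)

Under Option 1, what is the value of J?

Option 1 (B + 11, X + 25):
  C = 11
  X = 21 + 25 = 46
  B = 70 + 11 = 81
  J = 204 − 5·11 − 3·46 + 6·81 = 497

497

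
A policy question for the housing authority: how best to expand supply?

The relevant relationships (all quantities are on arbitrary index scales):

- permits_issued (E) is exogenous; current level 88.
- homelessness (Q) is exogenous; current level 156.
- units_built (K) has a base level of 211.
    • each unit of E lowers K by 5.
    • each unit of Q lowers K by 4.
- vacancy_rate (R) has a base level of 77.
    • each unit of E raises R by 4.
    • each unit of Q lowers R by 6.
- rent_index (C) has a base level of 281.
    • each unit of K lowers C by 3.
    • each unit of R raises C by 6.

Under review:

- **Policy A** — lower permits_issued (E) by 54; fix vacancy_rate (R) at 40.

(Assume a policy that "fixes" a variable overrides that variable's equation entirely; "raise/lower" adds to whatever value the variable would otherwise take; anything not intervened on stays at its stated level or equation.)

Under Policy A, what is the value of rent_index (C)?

Policy A (E − 54, R := 40):
  E = 88 − 54 = 34
  Q = 156
  K = 211 − 5·34 − 4·156 = -583
  R = 40
  C = 281 − 3·(-583) + 6·40 = 2270

2270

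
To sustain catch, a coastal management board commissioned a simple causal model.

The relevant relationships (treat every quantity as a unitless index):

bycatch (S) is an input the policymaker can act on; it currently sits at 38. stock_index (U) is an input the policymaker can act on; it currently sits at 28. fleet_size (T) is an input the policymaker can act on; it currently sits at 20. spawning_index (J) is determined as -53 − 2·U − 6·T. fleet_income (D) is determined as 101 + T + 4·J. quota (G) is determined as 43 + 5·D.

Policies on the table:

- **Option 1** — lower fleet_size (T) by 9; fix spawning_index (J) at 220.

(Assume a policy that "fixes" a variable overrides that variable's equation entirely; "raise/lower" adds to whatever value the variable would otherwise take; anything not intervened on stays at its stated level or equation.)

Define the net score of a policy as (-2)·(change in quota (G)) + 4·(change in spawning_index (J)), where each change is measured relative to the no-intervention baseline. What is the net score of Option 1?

Baseline:
  U = 28
  T = 20
  J = -53 − 2·28 − 6·20 = -229
  D = 101 + 20 + 4·(-229) = -795
  G = 43 + 5·(-795) = -3932
Option 1 (T − 9, J := 220):
  U = 28
  T = 20 − 9 = 11
  J = 220
  D = 101 + 11 + 4·220 = 992
  G = 43 + 5·992 = 5003
ΔG = 5003 − (-3932) = 8935; ΔJ = 220 − (-229) = 449
Score = (-2)·8935 + 4·449 = -16074

-16074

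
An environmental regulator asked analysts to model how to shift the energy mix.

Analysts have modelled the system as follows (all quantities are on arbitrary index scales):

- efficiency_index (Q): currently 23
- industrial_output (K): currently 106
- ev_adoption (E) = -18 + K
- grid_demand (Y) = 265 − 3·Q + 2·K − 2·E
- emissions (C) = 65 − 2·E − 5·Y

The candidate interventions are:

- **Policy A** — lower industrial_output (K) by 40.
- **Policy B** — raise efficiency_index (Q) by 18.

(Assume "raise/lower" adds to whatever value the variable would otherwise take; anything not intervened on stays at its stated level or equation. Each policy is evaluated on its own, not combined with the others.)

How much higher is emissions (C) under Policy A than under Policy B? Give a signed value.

Policy A (K − 40):
  Q = 23
  K = 106 − 40 = 66
  E = -18 + 66 = 48
  Y = 265 − 3·23 + 2·66 − 2·48 = 232
  C = 65 − 2·48 − 5·232 = -1191
Policy B (Q + 18):
  Q = 23 + 18 = 41
  K = 106
  E = -18 + 106 = 88
  Y = 265 − 3·41 + 2·106 − 2·88 = 178
  C = 65 − 2·88 − 5·178 = -1001
C: -1191 − (-1001) = -190

-190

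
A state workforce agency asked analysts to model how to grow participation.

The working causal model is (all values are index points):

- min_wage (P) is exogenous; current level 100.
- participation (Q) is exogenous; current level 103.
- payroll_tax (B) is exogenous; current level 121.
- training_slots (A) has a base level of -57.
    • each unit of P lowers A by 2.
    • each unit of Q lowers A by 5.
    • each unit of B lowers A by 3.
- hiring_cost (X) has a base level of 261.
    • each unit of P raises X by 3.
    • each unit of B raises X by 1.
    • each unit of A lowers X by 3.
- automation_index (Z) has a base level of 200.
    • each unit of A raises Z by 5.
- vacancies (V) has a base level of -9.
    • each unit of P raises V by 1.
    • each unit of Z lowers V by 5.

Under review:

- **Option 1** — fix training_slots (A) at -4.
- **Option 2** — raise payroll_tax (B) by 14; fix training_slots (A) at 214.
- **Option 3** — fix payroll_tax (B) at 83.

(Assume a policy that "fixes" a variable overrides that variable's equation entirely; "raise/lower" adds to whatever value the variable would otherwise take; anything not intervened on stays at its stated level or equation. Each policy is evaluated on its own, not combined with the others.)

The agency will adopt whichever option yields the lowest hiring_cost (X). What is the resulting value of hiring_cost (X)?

Option 1 (A := -4):
  P = 100
  Q = 103
  B = 121
  A = -4
  X = 261 + 3·100 + 121 − 3·(-4) = 694
Option 2 (B + 14, A := 214):
  P = 100
  Q = 103
  B = 121 + 14 = 135
  A = 214
  X = 261 + 3·100 + 135 − 3·214 = 54
Option 3 (B := 83):
  P = 100
  Q = 103
  B = 83
  A = -57 − 2·100 − 5·103 − 3·83 = -1021
  X = 261 + 3·100 + 83 − 3·(-1021) = 3707
Comparing — Option 1: X=694, Option 2: X=54, Option 3: X=3707. Lowest is 54 (Option 2).

54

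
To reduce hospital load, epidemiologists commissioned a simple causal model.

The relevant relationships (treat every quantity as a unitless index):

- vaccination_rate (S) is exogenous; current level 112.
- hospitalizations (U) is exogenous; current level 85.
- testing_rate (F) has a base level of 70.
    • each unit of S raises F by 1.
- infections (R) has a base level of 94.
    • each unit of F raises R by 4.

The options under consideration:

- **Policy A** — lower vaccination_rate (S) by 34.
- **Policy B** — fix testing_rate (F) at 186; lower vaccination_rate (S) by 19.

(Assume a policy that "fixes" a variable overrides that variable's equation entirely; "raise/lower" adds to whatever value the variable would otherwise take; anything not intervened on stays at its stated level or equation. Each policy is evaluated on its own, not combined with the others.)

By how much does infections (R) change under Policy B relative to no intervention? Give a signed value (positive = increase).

16

Baseline:
  S = 112
  F = 70 + 112 = 182
  R = 94 + 4·182 = 822
Policy B (F := 186, S − 19):
  S = 112 − 19 = 93
  F = 186
  R = 94 + 4·186 = 838
Change in R: 838 − 822 = 16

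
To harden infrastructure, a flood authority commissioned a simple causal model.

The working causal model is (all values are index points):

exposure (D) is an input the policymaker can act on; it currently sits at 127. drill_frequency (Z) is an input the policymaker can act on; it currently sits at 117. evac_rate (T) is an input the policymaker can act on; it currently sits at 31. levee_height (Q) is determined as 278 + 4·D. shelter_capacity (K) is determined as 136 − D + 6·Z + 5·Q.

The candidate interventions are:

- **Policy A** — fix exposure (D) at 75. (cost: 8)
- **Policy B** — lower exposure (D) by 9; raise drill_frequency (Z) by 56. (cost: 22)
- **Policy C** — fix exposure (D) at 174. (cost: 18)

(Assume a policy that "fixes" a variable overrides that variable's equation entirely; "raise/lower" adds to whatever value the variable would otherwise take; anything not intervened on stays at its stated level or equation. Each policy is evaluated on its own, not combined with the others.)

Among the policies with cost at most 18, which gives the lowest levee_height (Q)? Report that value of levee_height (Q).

578

Policy A (D := 75):
  D = 75
  Q = 278 + 4·75 = 578
Policy C (D := 174):
  D = 174
  Q = 278 + 4·174 = 974
Comparing — Policy A: Q=578, Policy C: Q=974. Lowest is 578 (Policy A).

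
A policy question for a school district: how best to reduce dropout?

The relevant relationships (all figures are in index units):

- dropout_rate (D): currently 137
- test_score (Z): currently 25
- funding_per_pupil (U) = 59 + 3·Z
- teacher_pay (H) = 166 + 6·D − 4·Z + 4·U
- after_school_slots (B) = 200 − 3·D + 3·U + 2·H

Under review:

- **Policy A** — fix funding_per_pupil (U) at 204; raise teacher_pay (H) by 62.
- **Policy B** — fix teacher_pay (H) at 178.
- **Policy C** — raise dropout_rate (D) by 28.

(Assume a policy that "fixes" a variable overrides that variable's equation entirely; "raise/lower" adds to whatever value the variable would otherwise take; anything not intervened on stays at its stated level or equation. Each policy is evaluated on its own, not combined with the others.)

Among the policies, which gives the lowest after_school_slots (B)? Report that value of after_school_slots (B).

547

Policy A (U := 204, H + 62):
  D = 137
  Z = 25
  U = 204
  H = 166 + 6·137 − 4·25 + 4·204 (+62 from intervention) = 1766
  B = 200 − 3·137 + 3·204 + 2·1766 = 3933
Policy B (H := 178):
  D = 137
  Z = 25
  U = 59 + 3·25 = 134
  H = 178
  B = 200 − 3·137 + 3·134 + 2·178 = 547
Policy C (D + 28):
  D = 137 + 28 = 165
  Z = 25
  U = 59 + 3·25 = 134
  H = 166 + 6·165 − 4·25 + 4·134 = 1592
  B = 200 − 3·165 + 3·134 + 2·1592 = 3291
Comparing — Policy A: B=3933, Policy B: B=547, Policy C: B=3291. Lowest is 547 (Policy B).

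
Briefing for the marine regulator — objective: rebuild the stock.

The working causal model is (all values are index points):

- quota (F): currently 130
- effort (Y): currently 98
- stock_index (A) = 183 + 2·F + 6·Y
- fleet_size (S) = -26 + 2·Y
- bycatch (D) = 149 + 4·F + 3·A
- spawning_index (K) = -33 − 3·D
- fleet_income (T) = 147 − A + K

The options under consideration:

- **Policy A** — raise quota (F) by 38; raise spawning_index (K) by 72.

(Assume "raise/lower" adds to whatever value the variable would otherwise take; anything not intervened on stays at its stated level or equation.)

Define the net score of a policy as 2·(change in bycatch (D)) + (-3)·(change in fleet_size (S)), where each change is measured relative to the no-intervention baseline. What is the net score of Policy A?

760

Baseline:
  F = 130
  Y = 98
  A = 183 + 2·130 + 6·98 = 1031
  S = -26 + 2·98 = 170
  D = 149 + 4·130 + 3·1031 = 3762
Policy A (F + 38, K + 72):
  F = 130 + 38 = 168
  Y = 98
  A = 183 + 2·168 + 6·98 = 1107
  S = -26 + 2·98 = 170
  D = 149 + 4·168 + 3·1107 = 4142
ΔD = 4142 − 3762 = 380; ΔS = 170 − 170 = 0
Score = 2·380 + (-3)·0 = 760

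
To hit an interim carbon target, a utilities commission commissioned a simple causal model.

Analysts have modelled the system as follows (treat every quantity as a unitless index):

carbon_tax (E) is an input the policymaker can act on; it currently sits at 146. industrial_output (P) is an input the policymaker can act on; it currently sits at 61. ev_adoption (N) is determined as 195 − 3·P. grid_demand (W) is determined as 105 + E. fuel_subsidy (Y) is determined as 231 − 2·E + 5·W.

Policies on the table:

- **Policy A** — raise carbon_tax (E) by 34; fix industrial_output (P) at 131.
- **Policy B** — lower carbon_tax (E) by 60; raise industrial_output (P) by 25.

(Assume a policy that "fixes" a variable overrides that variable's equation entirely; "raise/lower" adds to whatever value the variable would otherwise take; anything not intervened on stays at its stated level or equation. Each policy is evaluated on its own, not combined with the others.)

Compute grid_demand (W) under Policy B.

191

Policy B (E − 60, P + 25):
  E = 146 − 60 = 86
  W = 105 + 86 = 191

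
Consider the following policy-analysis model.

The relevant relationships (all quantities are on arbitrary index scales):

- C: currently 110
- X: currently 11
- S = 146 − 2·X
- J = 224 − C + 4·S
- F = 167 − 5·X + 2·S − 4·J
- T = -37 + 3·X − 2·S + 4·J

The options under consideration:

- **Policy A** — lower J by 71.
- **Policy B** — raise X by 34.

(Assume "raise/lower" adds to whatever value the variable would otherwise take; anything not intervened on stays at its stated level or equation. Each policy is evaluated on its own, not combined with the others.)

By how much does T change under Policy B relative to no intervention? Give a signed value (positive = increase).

-850

Baseline:
  C = 110
  X = 11
  S = 146 − 2·11 = 124
  J = 224 − 110 + 4·124 = 610
  T = -37 + 3·11 − 2·124 + 4·610 = 2188
Policy B (X + 34):
  C = 110
  X = 11 + 34 = 45
  S = 146 − 2·45 = 56
  J = 224 − 110 + 4·56 = 338
  T = -37 + 3·45 − 2·56 + 4·338 = 1338
Change in T: 1338 − 2188 = -850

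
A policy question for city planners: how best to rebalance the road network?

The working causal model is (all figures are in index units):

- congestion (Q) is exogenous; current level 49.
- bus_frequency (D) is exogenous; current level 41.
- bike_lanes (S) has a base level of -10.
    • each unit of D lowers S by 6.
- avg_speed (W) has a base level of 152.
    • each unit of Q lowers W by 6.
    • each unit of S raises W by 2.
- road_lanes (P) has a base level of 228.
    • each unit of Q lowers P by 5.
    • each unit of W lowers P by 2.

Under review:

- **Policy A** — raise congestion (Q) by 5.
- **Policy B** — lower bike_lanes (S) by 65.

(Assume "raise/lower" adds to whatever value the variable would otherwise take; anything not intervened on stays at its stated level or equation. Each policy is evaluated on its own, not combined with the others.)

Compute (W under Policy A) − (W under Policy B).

100

Policy A (Q + 5):
  Q = 49 + 5 = 54
  D = 41
  S = -10 − 6·41 = -256
  W = 152 − 6·54 + 2·(-256) = -684
Policy B (S − 65):
  Q = 49
  D = 41
  S = -10 − 6·41 (−65 from intervention) = -321
  W = 152 − 6·49 + 2·(-321) = -784
W: -684 − (-784) = 100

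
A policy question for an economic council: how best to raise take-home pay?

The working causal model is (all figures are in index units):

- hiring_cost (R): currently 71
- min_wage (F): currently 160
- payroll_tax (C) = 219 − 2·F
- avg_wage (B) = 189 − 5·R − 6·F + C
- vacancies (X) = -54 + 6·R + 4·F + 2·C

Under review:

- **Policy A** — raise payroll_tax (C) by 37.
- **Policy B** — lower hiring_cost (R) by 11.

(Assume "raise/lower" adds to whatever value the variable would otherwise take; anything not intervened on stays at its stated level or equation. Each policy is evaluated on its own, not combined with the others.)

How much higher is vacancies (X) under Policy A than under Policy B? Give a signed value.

140

Policy A (C + 37):
  R = 71
  F = 160
  C = 219 − 2·160 (+37 from intervention) = -64
  X = -54 + 6·71 + 4·160 + 2·(-64) = 884
Policy B (R − 11):
  R = 71 − 11 = 60
  F = 160
  C = 219 − 2·160 = -101
  X = -54 + 6·60 + 4·160 + 2·(-101) = 744
X: 884 − 744 = 140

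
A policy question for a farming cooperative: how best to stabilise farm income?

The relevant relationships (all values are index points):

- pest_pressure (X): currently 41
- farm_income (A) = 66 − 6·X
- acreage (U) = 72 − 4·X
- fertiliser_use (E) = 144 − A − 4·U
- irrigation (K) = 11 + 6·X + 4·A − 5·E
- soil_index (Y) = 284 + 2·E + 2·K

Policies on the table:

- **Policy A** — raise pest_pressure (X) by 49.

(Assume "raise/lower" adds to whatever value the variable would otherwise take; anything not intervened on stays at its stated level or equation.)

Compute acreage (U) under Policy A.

Policy A (X + 49):
  X = 41 + 49 = 90
  U = 72 − 4·90 = -288

-288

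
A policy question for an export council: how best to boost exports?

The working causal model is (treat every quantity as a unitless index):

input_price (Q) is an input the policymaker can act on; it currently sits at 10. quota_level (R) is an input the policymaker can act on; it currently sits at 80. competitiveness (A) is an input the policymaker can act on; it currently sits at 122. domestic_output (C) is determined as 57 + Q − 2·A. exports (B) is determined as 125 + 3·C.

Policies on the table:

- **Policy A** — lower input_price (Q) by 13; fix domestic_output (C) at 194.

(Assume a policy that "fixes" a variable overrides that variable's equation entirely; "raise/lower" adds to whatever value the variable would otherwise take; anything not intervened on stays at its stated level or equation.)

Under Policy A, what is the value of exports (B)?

Policy A (Q − 13, C := 194):
  Q = 10 − 13 = -3
  A = 122
  C = 194
  B = 125 + 3·194 = 707

707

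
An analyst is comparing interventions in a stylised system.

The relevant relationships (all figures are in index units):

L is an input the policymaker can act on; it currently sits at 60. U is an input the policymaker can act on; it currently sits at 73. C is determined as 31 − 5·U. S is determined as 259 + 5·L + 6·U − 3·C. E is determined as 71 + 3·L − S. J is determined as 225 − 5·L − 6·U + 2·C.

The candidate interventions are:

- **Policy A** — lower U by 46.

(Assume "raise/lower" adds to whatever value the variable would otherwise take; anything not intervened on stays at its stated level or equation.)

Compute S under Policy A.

Policy A (U − 46):
  L = 60
  U = 73 − 46 = 27
  C = 31 − 5·27 = -104
  S = 259 + 5·60 + 6·27 − 3·(-104) = 1033

1033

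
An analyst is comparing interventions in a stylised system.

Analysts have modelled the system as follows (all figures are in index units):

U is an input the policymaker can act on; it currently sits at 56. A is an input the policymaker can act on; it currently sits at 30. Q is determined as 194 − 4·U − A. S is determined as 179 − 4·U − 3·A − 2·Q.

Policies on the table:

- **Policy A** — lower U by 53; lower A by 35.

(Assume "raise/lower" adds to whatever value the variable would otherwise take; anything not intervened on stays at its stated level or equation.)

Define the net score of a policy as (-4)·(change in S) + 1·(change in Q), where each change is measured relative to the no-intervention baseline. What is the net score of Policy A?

Baseline:
  U = 56
  A = 30
  Q = 194 − 4·56 − 30 = -60
  S = 179 − 4·56 − 3·30 − 2·(-60) = -15
Policy A (U − 53, A − 35):
  U = 56 − 53 = 3
  A = 30 − 35 = -5
  Q = 194 − 4·3 − (-5) = 187
  S = 179 − 4·3 − 3·(-5) − 2·187 = -192
ΔS = -192 − (-15) = -177; ΔQ = 187 − (-60) = 247
Score = (-4)·(-177) + 1·247 = 955

955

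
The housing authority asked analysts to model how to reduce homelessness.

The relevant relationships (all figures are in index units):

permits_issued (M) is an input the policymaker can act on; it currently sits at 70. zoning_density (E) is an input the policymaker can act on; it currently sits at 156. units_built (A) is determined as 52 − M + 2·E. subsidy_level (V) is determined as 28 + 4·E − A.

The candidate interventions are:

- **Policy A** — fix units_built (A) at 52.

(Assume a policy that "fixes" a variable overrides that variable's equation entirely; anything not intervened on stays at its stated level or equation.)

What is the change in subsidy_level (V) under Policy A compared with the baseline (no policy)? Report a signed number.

242

Baseline:
  M = 70
  E = 156
  A = 52 − 70 + 2·156 = 294
  V = 28 + 4·156 − 294 = 358
Policy A (A := 52):
  M = 70
  E = 156
  A = 52
  V = 28 + 4·156 − 52 = 600
Change in V: 600 − 358 = 242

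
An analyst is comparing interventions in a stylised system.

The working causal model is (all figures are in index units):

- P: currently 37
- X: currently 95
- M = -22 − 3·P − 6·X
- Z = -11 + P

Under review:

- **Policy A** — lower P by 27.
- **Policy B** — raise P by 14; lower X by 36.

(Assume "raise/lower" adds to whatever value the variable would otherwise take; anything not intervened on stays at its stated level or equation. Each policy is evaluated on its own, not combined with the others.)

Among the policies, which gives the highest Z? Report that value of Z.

40

Policy A (P − 27):
  P = 37 − 27 = 10
  Z = -11 + 10 = -1
Policy B (P + 14, X − 36):
  P = 37 + 14 = 51
  Z = -11 + 51 = 40
Comparing — Policy A: Z=-1, Policy B: Z=40. Highest is 40 (Policy B).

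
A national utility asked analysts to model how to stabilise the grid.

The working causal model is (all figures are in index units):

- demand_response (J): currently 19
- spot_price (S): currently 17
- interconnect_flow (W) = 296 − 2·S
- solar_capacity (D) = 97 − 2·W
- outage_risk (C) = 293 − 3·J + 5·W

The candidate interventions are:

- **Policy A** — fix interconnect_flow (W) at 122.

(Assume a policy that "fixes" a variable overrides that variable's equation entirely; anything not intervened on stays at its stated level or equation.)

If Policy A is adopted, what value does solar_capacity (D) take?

-147

Policy A (W := 122):
  S = 17
  W = 122
  D = 97 − 2·122 = -147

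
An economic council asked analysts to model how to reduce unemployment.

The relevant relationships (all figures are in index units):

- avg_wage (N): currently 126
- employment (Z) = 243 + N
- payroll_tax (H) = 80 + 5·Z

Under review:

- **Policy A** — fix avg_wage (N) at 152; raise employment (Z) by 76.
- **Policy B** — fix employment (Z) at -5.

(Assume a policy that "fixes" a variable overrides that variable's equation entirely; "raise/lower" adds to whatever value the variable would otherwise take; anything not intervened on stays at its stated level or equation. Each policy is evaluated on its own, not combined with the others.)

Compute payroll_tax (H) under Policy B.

Policy B (Z := -5):
  N = 126
  Z = -5
  H = 80 + 5·(-5) = 55

55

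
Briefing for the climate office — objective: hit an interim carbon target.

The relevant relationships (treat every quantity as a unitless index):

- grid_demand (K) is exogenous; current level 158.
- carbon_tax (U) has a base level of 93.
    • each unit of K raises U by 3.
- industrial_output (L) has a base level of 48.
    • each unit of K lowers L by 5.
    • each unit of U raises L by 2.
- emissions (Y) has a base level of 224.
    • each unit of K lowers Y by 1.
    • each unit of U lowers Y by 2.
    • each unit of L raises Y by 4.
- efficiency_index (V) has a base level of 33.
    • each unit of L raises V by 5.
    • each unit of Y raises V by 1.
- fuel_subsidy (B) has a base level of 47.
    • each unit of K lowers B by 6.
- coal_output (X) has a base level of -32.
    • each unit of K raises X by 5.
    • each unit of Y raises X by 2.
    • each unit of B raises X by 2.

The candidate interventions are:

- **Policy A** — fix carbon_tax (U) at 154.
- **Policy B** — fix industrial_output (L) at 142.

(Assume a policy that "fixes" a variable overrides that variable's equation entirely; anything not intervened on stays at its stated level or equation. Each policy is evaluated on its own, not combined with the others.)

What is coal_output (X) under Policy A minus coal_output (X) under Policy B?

Policy A (U := 154):
  K = 158
  U = 154
  L = 48 − 5·158 + 2·154 = -434
  Y = 224 − 158 − 2·154 + 4·(-434) = -1978
  B = 47 − 6·158 = -901
  X = -32 + 5·158 + 2·(-1978) + 2·(-901) = -5000
Policy B (L := 142):
  K = 158
  U = 93 + 3·158 = 567
  L = 142
  Y = 224 − 158 − 2·567 + 4·142 = -500
  B = 47 − 6·158 = -901
  X = -32 + 5·158 + 2·(-500) + 2·(-901) = -2044
X: -5000 − (-2044) = -2956

-2956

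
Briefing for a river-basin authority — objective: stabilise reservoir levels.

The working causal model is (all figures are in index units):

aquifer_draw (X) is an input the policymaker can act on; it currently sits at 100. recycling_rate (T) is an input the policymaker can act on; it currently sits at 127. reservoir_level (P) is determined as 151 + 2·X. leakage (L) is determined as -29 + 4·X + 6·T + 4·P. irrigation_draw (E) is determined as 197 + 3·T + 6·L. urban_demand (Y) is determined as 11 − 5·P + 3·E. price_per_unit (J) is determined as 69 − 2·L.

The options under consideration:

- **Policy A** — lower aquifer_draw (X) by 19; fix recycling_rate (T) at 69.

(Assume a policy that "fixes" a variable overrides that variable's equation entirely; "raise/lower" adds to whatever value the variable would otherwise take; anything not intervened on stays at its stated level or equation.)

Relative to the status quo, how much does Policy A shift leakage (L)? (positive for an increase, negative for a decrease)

-576

Baseline:
  X = 100
  T = 127
  P = 151 + 2·100 = 351
  L = -29 + 4·100 + 6·127 + 4·351 = 2537
Policy A (X − 19, T := 69):
  X = 100 − 19 = 81
  T = 69
  P = 151 + 2·81 = 313
  L = -29 + 4·81 + 6·69 + 4·313 = 1961
Change in L: 1961 − 2537 = -576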